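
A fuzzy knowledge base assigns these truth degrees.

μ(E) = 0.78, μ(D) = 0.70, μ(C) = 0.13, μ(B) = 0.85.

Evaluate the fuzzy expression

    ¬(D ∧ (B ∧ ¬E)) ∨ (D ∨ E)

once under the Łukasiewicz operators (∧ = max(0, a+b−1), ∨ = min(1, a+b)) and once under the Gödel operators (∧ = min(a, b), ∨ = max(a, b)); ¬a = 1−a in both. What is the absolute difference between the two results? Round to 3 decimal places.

0.220

Under Łukasiewicz:
  ¬E = 1 − 0.78 = 0.22
  B ∧ ¬E = max(0, a+b−1) on (0.85, 0.22) = 0.07
  D ∧ (B ∧ ¬E) = max(0, a+b−1) on (0.70, 0.07) = 0.00
  ¬(D ∧ (B ∧ ¬E)) = 1 − 0.00 = 1.00
  D ∨ E = min(1, a+b) on (0.70, 0.78) = 1.00
  ¬(D ∧ (B ∧ ¬E)) ∨ (D ∨ E) = min(1, a+b) on (1.00, 1.00) = 1.00
  → value = 1.0000
Under Gödel:
  ¬E = 1 − 0.78 = 0.22
  B ∧ ¬E = min(a, b) on (0.85, 0.22) = 0.22
  D ∧ (B ∧ ¬E) = min(a, b) on (0.70, 0.22) = 0.22
  ¬(D ∧ (B ∧ ¬E)) = 1 − 0.22 = 0.78
  D ∨ E = max(a, b) on (0.70, 0.78) = 0.78
  ¬(D ∧ (B ∧ ¬E)) ∨ (D ∨ E) = max(a, b) on (0.78, 0.78) = 0.78
  → value = 0.7800
|1.0000 − 0.7800| = 0.220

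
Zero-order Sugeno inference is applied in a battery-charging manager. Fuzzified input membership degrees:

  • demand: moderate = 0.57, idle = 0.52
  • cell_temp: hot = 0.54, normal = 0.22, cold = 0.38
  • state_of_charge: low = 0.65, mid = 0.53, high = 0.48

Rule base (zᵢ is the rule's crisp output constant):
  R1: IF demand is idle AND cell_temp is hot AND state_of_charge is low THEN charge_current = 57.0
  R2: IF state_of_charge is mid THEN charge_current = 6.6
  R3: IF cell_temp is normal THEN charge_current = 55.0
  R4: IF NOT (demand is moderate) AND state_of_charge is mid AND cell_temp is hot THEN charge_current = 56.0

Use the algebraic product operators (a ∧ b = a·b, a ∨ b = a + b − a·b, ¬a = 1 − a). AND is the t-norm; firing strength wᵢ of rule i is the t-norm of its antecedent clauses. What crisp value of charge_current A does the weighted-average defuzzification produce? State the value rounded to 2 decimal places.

31.16

R1 (z=57.0): idle=0.52, hot=0.54, low=0.65; AND[a·b] → w = 0.1825
R2 (z=6.6): mid=0.53 → w = 0.5300
R3 (z=55.0): normal=0.22 → w = 0.2200
R4 (z=56.0): ¬moderate=1−0.57=0.43, mid=0.53, hot=0.54; AND[a·b] → w = 0.1231
Weighted average = (0.1825·57.0 + 0.5300·6.6 + 0.2200·55.0 + 0.1231·56.0) / (0.1825 + 0.5300 + 0.2200 + 0.1231)
  = 32.8933 / 1.0556 = 31.16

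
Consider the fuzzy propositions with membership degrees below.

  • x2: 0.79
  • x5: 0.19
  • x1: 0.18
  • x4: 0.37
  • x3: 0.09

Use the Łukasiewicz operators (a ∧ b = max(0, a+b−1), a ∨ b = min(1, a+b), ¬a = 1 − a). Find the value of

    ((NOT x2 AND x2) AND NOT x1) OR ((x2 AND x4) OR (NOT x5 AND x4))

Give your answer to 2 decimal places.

0.34

NOT x2 = 1 − 0.79 = 0.21
NOT x2 AND x2 = max(0, a+b−1) on (0.21, 0.79) = 0.00
NOT x1 = 1 − 0.18 = 0.82
(NOT x2 AND x2) AND NOT x1 = max(0, a+b−1) on (0.00, 0.82) = 0.00
x2 AND x4 = max(0, a+b−1) on (0.79, 0.37) = 0.16
NOT x5 = 1 − 0.19 = 0.81
NOT x5 AND x4 = max(0, a+b−1) on (0.81, 0.37) = 0.18
(x2 AND x4) OR (NOT x5 AND x4) = min(1, a+b) on (0.16, 0.18) = 0.34
((NOT x2 AND x2) AND NOT x1) OR ((x2 AND x4) OR (NOT x5 AND x4)) = min(1, a+b) on (0.00, 0.34) = 0.34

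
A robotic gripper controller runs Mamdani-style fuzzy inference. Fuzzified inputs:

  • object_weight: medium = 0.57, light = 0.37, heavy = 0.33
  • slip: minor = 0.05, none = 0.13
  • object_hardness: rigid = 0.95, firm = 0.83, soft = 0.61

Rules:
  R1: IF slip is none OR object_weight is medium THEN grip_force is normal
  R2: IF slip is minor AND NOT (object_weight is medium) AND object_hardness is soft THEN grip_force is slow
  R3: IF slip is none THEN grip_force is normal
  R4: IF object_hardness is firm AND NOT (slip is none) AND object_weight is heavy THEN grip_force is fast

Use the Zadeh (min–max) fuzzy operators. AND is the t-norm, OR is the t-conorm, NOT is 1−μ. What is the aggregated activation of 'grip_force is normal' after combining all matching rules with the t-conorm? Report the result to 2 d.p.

0.57

R1: none=0.13, medium=0.57; OR[max(a, b)] → w = 0.57
R2: minor=0.05, ¬medium=1−0.57=0.43, soft=0.61; AND[min(a, b)] → w = 0.05
R3: none=0.13 → w = 0.13
R4: firm=0.83, ¬none=1−0.13=0.87, heavy=0.33; AND[min(a, b)] → w = 0.33
Rules with consequent 'normal': {R1, R3} → strengths 0.57, 0.13
Aggregate via t-conorm [max(a, b)]: 0.57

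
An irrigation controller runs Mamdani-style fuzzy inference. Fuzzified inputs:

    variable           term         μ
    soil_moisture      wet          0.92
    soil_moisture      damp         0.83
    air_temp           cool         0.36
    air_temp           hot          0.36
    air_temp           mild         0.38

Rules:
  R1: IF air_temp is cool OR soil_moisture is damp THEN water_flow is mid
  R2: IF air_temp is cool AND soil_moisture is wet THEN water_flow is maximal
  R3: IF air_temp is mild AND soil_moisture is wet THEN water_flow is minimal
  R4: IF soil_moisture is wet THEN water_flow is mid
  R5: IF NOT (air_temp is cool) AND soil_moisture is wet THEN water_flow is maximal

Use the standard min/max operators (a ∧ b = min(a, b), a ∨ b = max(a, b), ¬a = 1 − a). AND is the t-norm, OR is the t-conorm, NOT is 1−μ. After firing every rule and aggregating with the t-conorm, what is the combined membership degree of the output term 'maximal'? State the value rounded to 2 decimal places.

R1: cool=0.36, damp=0.83; OR[max(a, b)] → w = 0.83
R2: cool=0.36, wet=0.92; AND[min(a, b)] → w = 0.36
R3: mild=0.38, wet=0.92; AND[min(a, b)] → w = 0.38
R4: wet=0.92 → w = 0.92
R5: ¬cool=1−0.36=0.64, wet=0.92; AND[min(a, b)] → w = 0.64
Rules with consequent 'maximal': {R2, R5} → strengths 0.36, 0.64
Aggregate via t-conorm [max(a, b)]: 0.64

0.64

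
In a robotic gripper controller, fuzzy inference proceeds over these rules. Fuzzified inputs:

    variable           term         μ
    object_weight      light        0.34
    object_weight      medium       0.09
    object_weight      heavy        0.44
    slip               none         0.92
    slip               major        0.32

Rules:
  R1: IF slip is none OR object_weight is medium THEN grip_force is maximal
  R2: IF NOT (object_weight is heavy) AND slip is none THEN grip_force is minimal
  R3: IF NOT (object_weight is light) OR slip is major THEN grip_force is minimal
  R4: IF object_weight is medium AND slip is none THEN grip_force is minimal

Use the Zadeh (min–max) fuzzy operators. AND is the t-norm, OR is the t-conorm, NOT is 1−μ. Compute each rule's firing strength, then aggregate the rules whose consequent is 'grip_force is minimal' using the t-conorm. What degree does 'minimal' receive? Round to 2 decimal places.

0.66

R1: none=0.92, medium=0.09; OR[max(a, b)] → w = 0.92
R2: ¬heavy=1−0.44=0.56, none=0.92; AND[min(a, b)] → w = 0.56
R3: ¬light=1−0.34=0.66, major=0.32; OR[max(a, b)] → w = 0.66
R4: medium=0.09, none=0.92; AND[min(a, b)] → w = 0.09
Rules with consequent 'minimal': {R2, R3, R4} → strengths 0.56, 0.66, 0.09
Aggregate via t-conorm [max(a, b)]: 0.66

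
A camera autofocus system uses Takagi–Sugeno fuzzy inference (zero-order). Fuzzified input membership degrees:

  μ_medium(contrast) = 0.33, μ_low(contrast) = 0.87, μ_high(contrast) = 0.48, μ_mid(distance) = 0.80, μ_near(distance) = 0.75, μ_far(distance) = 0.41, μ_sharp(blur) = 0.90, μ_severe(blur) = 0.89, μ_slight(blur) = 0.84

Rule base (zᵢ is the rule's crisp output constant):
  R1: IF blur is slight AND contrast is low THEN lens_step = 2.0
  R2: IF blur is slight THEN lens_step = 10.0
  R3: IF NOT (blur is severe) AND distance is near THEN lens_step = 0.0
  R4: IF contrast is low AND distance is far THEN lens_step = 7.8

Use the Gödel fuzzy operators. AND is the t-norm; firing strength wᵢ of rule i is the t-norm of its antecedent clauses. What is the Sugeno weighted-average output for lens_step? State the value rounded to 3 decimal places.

R1 (z=2.0): slight=0.84, low=0.87; AND[min(a, b)] → w = 0.84
R2 (z=10.0): slight=0.84 → w = 0.84
R3 (z=0.0): ¬severe=1−0.89=0.11, near=0.75; AND[min(a, b)] → w = 0.11
R4 (z=7.8): low=0.87, far=0.41; AND[min(a, b)] → w = 0.41
Weighted average = (0.84·2.0 + 0.84·10.0 + 0.11·0.0 + 0.41·7.8) / (0.84 + 0.84 + 0.11 + 0.41)
  = 13.2780 / 2.2000 = 6.035

6.035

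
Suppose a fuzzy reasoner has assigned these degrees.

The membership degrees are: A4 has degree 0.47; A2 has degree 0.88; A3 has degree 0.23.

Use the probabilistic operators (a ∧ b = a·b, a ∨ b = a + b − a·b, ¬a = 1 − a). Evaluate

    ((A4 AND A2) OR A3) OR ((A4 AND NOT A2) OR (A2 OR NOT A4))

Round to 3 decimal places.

A4 AND A2 = a·b on (0.4700, 0.8800) = 0.4136
(A4 AND A2) OR A3 = a + b − a·b on (0.4136, 0.2300) = 0.5485
NOT A2 = 1 − 0.8800 = 0.1200
A4 AND NOT A2 = a·b on (0.4700, 0.1200) = 0.0564
NOT A4 = 1 − 0.4700 = 0.5300
A2 OR NOT A4 = a + b − a·b on (0.8800, 0.5300) = 0.9436
(A4 AND NOT A2) OR (A2 OR NOT A4) = a + b − a·b on (0.0564, 0.9436) = 0.9468
((A4 AND A2) OR A3) OR ((A4 AND NOT A2) OR (A2 OR NOT A4)) = a + b − a·b on (0.5485, 0.9468) = 0.9760

0.976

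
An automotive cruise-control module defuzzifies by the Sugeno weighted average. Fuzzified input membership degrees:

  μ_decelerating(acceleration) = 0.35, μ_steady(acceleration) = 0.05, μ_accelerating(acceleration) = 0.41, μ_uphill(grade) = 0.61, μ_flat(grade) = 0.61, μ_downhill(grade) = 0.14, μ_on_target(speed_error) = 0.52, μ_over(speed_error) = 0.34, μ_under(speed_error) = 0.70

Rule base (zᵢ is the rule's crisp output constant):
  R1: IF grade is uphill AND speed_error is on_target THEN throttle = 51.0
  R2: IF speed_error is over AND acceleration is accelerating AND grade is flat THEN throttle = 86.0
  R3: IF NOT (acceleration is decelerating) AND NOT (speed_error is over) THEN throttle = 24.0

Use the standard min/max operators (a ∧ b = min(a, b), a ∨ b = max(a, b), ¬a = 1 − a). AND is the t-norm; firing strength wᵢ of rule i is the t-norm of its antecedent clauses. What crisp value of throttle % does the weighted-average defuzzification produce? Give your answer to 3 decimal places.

47.258

R1 (z=51.0): uphill=0.61, on_target=0.52; AND[min(a, b)] → w = 0.52
R2 (z=86.0): over=0.34, accelerating=0.41, flat=0.61; AND[min(a, b)] → w = 0.34
R3 (z=24.0): ¬decelerating=1−0.35=0.65, ¬over=1−0.34=0.66; AND[min(a, b)] → w = 0.65
Weighted average = (0.52·51.0 + 0.34·86.0 + 0.65·24.0) / (0.52 + 0.34 + 0.65)
  = 71.3600 / 1.5100 = 47.258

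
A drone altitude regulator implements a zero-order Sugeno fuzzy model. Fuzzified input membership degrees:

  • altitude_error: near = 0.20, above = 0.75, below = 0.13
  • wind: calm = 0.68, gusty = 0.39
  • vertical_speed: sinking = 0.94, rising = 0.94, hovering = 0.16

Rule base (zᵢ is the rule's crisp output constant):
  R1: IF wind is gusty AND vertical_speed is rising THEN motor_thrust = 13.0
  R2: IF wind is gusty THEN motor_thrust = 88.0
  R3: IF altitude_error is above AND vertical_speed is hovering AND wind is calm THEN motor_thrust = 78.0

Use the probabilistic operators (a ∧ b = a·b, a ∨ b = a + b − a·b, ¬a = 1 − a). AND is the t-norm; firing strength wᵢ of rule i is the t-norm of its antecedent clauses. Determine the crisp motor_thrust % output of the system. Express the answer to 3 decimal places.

R1 (z=13.0): gusty=0.39, rising=0.94; AND[a·b] → w = 0.3666
R2 (z=88.0): gusty=0.39 → w = 0.3900
R3 (z=78.0): above=0.75, hovering=0.16, calm=0.68; AND[a·b] → w = 0.0816
Weighted average = (0.3666·13.0 + 0.3900·88.0 + 0.0816·78.0) / (0.3666 + 0.3900 + 0.0816)
  = 45.4506 / 0.8382 = 54.224

54.224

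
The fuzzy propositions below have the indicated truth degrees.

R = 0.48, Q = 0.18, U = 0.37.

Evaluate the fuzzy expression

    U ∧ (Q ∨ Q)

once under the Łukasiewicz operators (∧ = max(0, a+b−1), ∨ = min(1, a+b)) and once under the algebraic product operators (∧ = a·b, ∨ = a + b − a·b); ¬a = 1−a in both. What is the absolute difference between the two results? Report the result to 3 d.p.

0.121

Under Łukasiewicz:
  Q ∨ Q = min(1, a+b) on (0.18, 0.18) = 0.36
  U ∧ (Q ∨ Q) = max(0, a+b−1) on (0.37, 0.36) = 0.00
  → value = 0.0000
Under algebraic product:
  Q ∨ Q = a + b − a·b on (0.1800, 0.1800) = 0.3276
  U ∧ (Q ∨ Q) = a·b on (0.3700, 0.3276) = 0.1212
  → value = 0.1212
|0.0000 − 0.1212| = 0.121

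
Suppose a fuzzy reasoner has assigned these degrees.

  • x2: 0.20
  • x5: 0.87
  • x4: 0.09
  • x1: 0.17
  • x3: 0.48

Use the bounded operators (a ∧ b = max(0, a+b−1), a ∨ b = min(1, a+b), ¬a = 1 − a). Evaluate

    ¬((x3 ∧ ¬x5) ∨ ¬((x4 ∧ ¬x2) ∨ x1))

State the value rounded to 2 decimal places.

¬x5 = 1 − 0.87 = 0.13
x3 ∧ ¬x5 = max(0, a+b−1) on (0.48, 0.13) = 0.00
¬x2 = 1 − 0.20 = 0.80
x4 ∧ ¬x2 = max(0, a+b−1) on (0.09, 0.80) = 0.00
(x4 ∧ ¬x2) ∨ x1 = min(1, a+b) on (0.00, 0.17) = 0.17
¬((x4 ∧ ¬x2) ∨ x1) = 1 − 0.17 = 0.83
(x3 ∧ ¬x5) ∨ ¬((x4 ∧ ¬x2) ∨ x1) = min(1, a+b) on (0.00, 0.83) = 0.83
¬((x3 ∧ ¬x5) ∨ ¬((x4 ∧ ¬x2) ∨ x1)) = 1 − 0.83 = 0.17

0.17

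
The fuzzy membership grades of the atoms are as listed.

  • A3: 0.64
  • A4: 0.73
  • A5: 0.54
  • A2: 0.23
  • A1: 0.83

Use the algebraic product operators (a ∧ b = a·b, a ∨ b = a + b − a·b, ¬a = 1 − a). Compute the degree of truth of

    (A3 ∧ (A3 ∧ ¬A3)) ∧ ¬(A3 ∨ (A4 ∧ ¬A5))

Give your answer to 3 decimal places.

¬A3 = 1 − 0.6400 = 0.3600
A3 ∧ ¬A3 = a·b on (0.6400, 0.3600) = 0.2304
A3 ∧ (A3 ∧ ¬A3) = a·b on (0.6400, 0.2304) = 0.1475
¬A5 = 1 − 0.5400 = 0.4600
A4 ∧ ¬A5 = a·b on (0.7300, 0.4600) = 0.3358
A3 ∨ (A4 ∧ ¬A5) = a + b − a·b on (0.6400, 0.3358) = 0.7609
¬(A3 ∨ (A4 ∧ ¬A5)) = 1 − 0.7609 = 0.2391
(A3 ∧ (A3 ∧ ¬A3)) ∧ ¬(A3 ∨ (A4 ∧ ¬A5)) = a·b on (0.1475, 0.2391) = 0.0353

0.035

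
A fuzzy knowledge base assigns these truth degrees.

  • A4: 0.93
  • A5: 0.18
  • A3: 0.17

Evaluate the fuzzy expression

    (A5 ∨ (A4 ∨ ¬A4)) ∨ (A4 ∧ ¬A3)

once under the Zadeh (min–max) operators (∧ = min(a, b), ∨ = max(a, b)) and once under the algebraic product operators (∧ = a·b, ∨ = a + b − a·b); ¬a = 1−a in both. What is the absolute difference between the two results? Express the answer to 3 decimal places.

0.058

Under Zadeh (min–max):
  ¬A4 = 1 − 0.93 = 0.07
  A4 ∨ ¬A4 = max(a, b) on (0.93, 0.07) = 0.93
  A5 ∨ (A4 ∨ ¬A4) = max(a, b) on (0.18, 0.93) = 0.93
  ¬A3 = 1 − 0.17 = 0.83
  A4 ∧ ¬A3 = min(a, b) on (0.93, 0.83) = 0.83
  (A5 ∨ (A4 ∨ ¬A4)) ∨ (A4 ∧ ¬A3) = max(a, b) on (0.93, 0.83) = 0.93
  → value = 0.9300
Under algebraic product:
  ¬A4 = 1 − 0.9300 = 0.0700
  A4 ∨ ¬A4 = a + b − a·b on (0.9300, 0.0700) = 0.9349
  A5 ∨ (A4 ∨ ¬A4) = a + b − a·b on (0.1800, 0.9349) = 0.9466
  ¬A3 = 1 − 0.1700 = 0.8300
  A4 ∧ ¬A3 = a·b on (0.9300, 0.8300) = 0.7719
  (A5 ∨ (A4 ∨ ¬A4)) ∨ (A4 ∧ ¬A3) = a + b − a·b on (0.9466, 0.7719) = 0.9878
  → value = 0.9878
|0.9300 − 0.9878| = 0.058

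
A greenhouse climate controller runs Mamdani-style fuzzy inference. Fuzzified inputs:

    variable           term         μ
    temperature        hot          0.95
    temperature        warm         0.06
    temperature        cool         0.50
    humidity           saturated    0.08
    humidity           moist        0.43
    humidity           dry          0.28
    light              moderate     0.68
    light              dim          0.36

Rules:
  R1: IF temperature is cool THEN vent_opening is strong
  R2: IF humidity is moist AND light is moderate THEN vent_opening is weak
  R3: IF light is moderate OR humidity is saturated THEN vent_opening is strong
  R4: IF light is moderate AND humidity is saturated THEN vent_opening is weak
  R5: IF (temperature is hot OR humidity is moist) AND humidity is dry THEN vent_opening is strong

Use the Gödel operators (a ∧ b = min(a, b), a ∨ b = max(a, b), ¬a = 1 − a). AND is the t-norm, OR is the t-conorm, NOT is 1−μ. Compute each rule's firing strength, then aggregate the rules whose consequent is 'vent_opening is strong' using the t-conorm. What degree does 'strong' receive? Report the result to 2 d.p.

R1: cool=0.50 → w = 0.50
R2: moist=0.43, moderate=0.68; AND[min(a, b)] → w = 0.43
R3: moderate=0.68, saturated=0.08; OR[max(a, b)] → w = 0.68
R4: moderate=0.68, saturated=0.08; AND[min(a, b)] → w = 0.08
R5: (hot=0.95 OR moist=0.43) = 0.95; AND[min(a, b)] with dry=0.28 → w = 0.28
Rules with consequent 'strong': {R1, R3, R5} → strengths 0.50, 0.68, 0.28
Aggregate via t-conorm [max(a, b)]: 0.68

0.68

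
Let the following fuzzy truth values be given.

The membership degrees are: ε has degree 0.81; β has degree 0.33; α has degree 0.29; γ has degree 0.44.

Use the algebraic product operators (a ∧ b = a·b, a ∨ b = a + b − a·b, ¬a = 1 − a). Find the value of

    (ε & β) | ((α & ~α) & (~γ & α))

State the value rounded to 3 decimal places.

ε & β = a·b on (0.8100, 0.3300) = 0.2673
~α = 1 − 0.2900 = 0.7100
α & ~α = a·b on (0.2900, 0.7100) = 0.2059
~γ = 1 − 0.4400 = 0.5600
~γ & α = a·b on (0.5600, 0.2900) = 0.1624
(α & ~α) & (~γ & α) = a·b on (0.2059, 0.1624) = 0.0334
(ε & β) | ((α & ~α) & (~γ & α)) = a + b − a·b on (0.2673, 0.0334) = 0.2918

0.292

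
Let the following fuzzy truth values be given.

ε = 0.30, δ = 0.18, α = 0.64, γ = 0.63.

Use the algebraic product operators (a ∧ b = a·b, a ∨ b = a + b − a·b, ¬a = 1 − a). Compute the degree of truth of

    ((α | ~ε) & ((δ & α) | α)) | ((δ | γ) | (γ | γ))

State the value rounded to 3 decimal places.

~ε = 1 − 0.3000 = 0.7000
α | ~ε = a + b − a·b on (0.6400, 0.7000) = 0.8920
δ & α = a·b on (0.1800, 0.6400) = 0.1152
(δ & α) | α = a + b − a·b on (0.1152, 0.6400) = 0.6815
(α | ~ε) & ((δ & α) | α) = a·b on (0.8920, 0.6815) = 0.6079
δ | γ = a + b − a·b on (0.1800, 0.6300) = 0.6966
γ | γ = a + b − a·b on (0.6300, 0.6300) = 0.8631
(δ | γ) | (γ | γ) = a + b − a·b on (0.6966, 0.8631) = 0.9585
((α | ~ε) & ((δ & α) | α)) | ((δ | γ) | (γ | γ)) = a + b − a·b on (0.6079, 0.9585) = 0.9837

0.984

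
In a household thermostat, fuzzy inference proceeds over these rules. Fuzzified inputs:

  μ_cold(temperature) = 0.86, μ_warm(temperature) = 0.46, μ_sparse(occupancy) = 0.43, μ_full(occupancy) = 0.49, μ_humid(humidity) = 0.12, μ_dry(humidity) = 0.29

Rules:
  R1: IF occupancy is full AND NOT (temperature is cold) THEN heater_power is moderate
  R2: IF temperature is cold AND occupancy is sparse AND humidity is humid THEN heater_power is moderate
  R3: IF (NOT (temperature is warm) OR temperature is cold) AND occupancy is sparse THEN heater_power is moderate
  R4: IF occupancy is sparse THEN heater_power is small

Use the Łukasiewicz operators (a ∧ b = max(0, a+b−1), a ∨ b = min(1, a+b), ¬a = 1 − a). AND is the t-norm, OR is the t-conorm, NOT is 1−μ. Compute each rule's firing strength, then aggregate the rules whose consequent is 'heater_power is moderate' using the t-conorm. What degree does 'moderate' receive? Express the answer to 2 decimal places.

R1: full=0.49, ¬cold=1−0.86=0.14; AND[max(0, a+b−1)] → w = 0.00
R2: cold=0.86, sparse=0.43, humid=0.12; AND[max(0, a+b−1)] → w = 0.00
R3: (¬warm=1−0.46=0.54 OR cold=0.86) = 1.00; AND[max(0, a+b−1)] with sparse=0.43 → w = 0.43
R4: sparse=0.43 → w = 0.43
Rules with consequent 'moderate': {R1, R2, R3} → strengths 0.00, 0.00, 0.43
Aggregate via t-conorm [min(1, a+b)]: 0.43

0.43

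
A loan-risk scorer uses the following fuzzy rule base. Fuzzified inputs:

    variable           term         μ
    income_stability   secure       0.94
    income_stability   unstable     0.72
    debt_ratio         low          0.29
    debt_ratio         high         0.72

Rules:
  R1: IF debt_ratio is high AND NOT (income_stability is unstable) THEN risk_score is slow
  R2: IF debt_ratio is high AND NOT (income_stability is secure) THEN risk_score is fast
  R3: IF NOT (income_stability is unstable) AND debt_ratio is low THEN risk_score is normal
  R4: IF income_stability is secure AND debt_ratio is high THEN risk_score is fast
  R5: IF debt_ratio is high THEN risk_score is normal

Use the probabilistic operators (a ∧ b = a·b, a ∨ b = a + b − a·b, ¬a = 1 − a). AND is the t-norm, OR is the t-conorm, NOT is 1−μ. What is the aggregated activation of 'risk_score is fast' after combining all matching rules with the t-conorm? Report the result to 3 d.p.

0.691

R1: high=0.72, ¬unstable=1−0.72=0.28; AND[a·b] → w = 0.2016
R2: high=0.72, ¬secure=1−0.94=0.06; AND[a·b] → w = 0.0432
R3: ¬unstable=1−0.72=0.28, low=0.29; AND[a·b] → w = 0.0812
R4: secure=0.94, high=0.72; AND[a·b] → w = 0.6768
R5: high=0.72 → w = 0.7200
Rules with consequent 'fast': {R2, R4} → strengths 0.0432, 0.6768
Aggregate via t-conorm [a + b − a·b]: 0.6908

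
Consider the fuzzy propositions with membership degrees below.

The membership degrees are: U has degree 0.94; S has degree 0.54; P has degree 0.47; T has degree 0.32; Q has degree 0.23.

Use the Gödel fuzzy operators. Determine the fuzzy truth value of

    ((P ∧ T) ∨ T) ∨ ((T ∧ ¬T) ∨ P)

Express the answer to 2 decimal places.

P ∧ T = min(a, b) on (0.47, 0.32) = 0.32
(P ∧ T) ∨ T = max(a, b) on (0.32, 0.32) = 0.32
¬T = 1 − 0.32 = 0.68
T ∧ ¬T = min(a, b) on (0.32, 0.68) = 0.32
(T ∧ ¬T) ∨ P = max(a, b) on (0.32, 0.47) = 0.47
((P ∧ T) ∨ T) ∨ ((T ∧ ¬T) ∨ P) = max(a, b) on (0.32, 0.47) = 0.47

0.47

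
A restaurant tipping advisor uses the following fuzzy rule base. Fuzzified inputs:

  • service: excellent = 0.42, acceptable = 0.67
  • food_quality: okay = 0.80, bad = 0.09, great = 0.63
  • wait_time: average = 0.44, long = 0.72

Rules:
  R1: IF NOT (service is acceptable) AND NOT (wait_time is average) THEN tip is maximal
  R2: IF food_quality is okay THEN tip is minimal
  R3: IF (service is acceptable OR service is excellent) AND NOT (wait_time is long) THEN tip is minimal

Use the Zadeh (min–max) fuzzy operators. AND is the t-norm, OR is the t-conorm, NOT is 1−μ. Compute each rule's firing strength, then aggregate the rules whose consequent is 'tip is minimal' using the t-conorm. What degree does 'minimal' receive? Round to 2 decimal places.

0.80

R1: ¬acceptable=1−0.67=0.33, ¬average=1−0.44=0.56; AND[min(a, b)] → w = 0.33
R2: okay=0.80 → w = 0.80
R3: (acceptable=0.67 OR excellent=0.42) = 0.67; AND[min(a, b)] with ¬long=1−0.72=0.28 → w = 0.28
Rules with consequent 'minimal': {R2, R3} → strengths 0.80, 0.28
Aggregate via t-conorm [max(a, b)]: 0.80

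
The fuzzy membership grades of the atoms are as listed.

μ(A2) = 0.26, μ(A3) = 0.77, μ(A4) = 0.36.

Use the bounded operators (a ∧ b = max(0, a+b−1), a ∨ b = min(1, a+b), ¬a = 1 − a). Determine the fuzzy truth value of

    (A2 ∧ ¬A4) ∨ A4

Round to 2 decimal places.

¬A4 = 1 − 0.36 = 0.64
A2 ∧ ¬A4 = max(0, a+b−1) on (0.26, 0.64) = 0.00
(A2 ∧ ¬A4) ∨ A4 = min(1, a+b) on (0.00, 0.36) = 0.36

0.36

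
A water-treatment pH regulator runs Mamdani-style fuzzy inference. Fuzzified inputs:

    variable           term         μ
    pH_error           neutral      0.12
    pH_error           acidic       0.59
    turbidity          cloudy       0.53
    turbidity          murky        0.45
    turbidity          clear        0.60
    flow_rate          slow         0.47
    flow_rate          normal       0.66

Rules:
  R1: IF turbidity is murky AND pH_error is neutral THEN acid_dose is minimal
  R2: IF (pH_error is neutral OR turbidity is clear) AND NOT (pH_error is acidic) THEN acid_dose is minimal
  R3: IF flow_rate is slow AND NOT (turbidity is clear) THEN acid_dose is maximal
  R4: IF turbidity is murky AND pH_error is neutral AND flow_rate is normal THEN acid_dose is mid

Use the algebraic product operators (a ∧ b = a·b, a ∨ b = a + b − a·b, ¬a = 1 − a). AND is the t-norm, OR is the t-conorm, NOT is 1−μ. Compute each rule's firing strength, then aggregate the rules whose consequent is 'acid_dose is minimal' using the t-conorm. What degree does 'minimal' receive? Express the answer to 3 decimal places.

0.305

R1: murky=0.45, neutral=0.12; AND[a·b] → w = 0.0540
R2: (neutral=0.12 OR clear=0.60) = 0.6480; AND[a·b] with ¬acidic=1−0.59=0.41 → w = 0.2657
R3: slow=0.47, ¬clear=1−0.60=0.40; AND[a·b] → w = 0.1880
R4: murky=0.45, neutral=0.12, normal=0.66; AND[a·b] → w = 0.0356
Rules with consequent 'minimal': {R1, R2} → strengths 0.0540, 0.2657
Aggregate via t-conorm [a + b − a·b]: 0.3053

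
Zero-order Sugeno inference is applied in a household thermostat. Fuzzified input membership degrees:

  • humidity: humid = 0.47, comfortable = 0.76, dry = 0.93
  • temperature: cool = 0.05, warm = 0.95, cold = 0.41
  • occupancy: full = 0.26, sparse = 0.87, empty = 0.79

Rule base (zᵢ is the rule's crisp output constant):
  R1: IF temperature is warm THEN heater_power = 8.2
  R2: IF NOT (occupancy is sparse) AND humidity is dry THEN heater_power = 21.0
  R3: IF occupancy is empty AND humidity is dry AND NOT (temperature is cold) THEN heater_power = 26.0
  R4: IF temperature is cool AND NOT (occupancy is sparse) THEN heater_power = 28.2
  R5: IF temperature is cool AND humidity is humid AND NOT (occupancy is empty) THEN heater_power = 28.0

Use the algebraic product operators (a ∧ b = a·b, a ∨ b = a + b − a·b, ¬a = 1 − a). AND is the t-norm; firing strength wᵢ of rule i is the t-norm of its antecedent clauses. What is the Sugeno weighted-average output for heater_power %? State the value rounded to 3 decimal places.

R1 (z=8.2): warm=0.95 → w = 0.9500
R2 (z=21.0): ¬sparse=1−0.87=0.13, dry=0.93; AND[a·b] → w = 0.1209
R3 (z=26.0): empty=0.79, dry=0.93, ¬cold=1−0.41=0.59; AND[a·b] → w = 0.4335
R4 (z=28.2): cool=0.05, ¬sparse=1−0.87=0.13; AND[a·b] → w = 0.0065
R5 (z=28.0): cool=0.05, humid=0.47, ¬empty=1−0.79=0.21; AND[a·b] → w = 0.0049
Weighted average = (0.9500·8.2 + 0.1209·21.0 + 0.4335·26.0 + 0.0065·28.2 + 0.0049·28.0) / (0.9500 + 0.1209 + 0.4335 + 0.0065 + 0.0049)
  = 21.9207 / 1.5158 = 14.461

14.461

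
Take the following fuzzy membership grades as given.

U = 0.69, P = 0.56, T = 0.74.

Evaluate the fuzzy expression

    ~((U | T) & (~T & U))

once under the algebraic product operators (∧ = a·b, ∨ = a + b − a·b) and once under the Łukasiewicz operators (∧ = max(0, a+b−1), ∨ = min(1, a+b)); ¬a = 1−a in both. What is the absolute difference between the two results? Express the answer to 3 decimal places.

Under algebraic product:
  U | T = a + b − a·b on (0.6900, 0.7400) = 0.9194
  ~T = 1 − 0.7400 = 0.2600
  ~T & U = a·b on (0.2600, 0.6900) = 0.1794
  (U | T) & (~T & U) = a·b on (0.9194, 0.1794) = 0.1649
  ~((U | T) & (~T & U)) = 1 − 0.1649 = 0.8351
  → value = 0.8351
Under Łukasiewicz:
  U | T = min(1, a+b) on (0.69, 0.74) = 1.00
  ~T = 1 − 0.74 = 0.26
  ~T & U = max(0, a+b−1) on (0.26, 0.69) = 0.00
  (U | T) & (~T & U) = max(0, a+b−1) on (1.00, 0.00) = 0.00
  ~((U | T) & (~T & U)) = 1 − 0.00 = 1.00
  → value = 1.0000
|0.8351 − 1.0000| = 0.165

0.165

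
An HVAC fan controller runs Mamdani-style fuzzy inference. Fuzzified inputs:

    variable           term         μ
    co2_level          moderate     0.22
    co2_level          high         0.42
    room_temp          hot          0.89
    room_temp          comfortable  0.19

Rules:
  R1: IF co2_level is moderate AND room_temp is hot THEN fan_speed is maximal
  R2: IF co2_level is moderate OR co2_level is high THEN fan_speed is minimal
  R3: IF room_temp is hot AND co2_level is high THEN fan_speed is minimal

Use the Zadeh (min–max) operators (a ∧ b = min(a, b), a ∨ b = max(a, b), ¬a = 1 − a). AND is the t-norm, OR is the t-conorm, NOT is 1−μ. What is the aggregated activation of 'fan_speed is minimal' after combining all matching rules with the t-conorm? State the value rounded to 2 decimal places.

0.42

R1: moderate=0.22, hot=0.89; AND[min(a, b)] → w = 0.22
R2: moderate=0.22, high=0.42; OR[max(a, b)] → w = 0.42
R3: hot=0.89, high=0.42; AND[min(a, b)] → w = 0.42
Rules with consequent 'minimal': {R2, R3} → strengths 0.42, 0.42
Aggregate via t-conorm [max(a, b)]: 0.42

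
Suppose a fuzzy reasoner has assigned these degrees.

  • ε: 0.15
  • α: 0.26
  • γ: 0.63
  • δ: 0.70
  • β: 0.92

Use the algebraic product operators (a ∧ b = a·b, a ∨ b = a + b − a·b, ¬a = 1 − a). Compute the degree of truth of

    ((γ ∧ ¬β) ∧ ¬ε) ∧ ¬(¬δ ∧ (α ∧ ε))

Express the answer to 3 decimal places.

¬β = 1 − 0.9200 = 0.0800
γ ∧ ¬β = a·b on (0.6300, 0.0800) = 0.0504
¬ε = 1 − 0.1500 = 0.8500
(γ ∧ ¬β) ∧ ¬ε = a·b on (0.0504, 0.8500) = 0.0428
¬δ = 1 − 0.7000 = 0.3000
α ∧ ε = a·b on (0.2600, 0.1500) = 0.0390
¬δ ∧ (α ∧ ε) = a·b on (0.3000, 0.0390) = 0.0117
¬(¬δ ∧ (α ∧ ε)) = 1 − 0.0117 = 0.9883
((γ ∧ ¬β) ∧ ¬ε) ∧ ¬(¬δ ∧ (α ∧ ε)) = a·b on (0.0428, 0.9883) = 0.0423

0.042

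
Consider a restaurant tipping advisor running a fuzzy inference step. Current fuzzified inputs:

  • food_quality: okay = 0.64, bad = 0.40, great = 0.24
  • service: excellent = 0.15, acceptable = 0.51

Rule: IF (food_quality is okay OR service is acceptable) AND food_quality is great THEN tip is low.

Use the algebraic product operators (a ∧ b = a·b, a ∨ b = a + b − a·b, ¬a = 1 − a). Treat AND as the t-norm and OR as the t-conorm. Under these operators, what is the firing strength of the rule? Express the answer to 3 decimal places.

0.198

firing strength: (okay=0.64 OR acceptable=0.51) = 0.8236; AND[a·b] with great=0.24 → w = 0.1977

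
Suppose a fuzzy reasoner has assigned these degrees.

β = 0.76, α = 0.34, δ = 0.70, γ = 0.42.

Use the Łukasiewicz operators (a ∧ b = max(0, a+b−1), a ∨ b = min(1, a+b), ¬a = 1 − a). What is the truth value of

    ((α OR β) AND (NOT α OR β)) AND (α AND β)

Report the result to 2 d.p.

0.10

α OR β = min(1, a+b) on (0.34, 0.76) = 1.00
NOT α = 1 − 0.34 = 0.66
NOT α OR β = min(1, a+b) on (0.66, 0.76) = 1.00
(α OR β) AND (NOT α OR β) = max(0, a+b−1) on (1.00, 1.00) = 1.00
α AND β = max(0, a+b−1) on (0.34, 0.76) = 0.10
((α OR β) AND (NOT α OR β)) AND (α AND β) = max(0, a+b−1) on (1.00, 0.10) = 0.10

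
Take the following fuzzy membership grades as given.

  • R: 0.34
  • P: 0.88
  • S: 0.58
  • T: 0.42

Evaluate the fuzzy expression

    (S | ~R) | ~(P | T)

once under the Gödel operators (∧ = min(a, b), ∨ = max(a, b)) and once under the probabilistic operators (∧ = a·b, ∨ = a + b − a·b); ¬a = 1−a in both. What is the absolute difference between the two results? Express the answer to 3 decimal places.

Under Gödel:
  ~R = 1 − 0.34 = 0.66
  S | ~R = max(a, b) on (0.58, 0.66) = 0.66
  P | T = max(a, b) on (0.88, 0.42) = 0.88
  ~(P | T) = 1 − 0.88 = 0.12
  (S | ~R) | ~(P | T) = max(a, b) on (0.66, 0.12) = 0.66
  → value = 0.6600
Under probabilistic:
  ~R = 1 − 0.3400 = 0.6600
  S | ~R = a + b − a·b on (0.5800, 0.6600) = 0.8572
  P | T = a + b − a·b on (0.8800, 0.4200) = 0.9304
  ~(P | T) = 1 − 0.9304 = 0.0696
  (S | ~R) | ~(P | T) = a + b − a·b on (0.8572, 0.0696) = 0.8671
  → value = 0.8671
|0.6600 − 0.8671| = 0.207

0.207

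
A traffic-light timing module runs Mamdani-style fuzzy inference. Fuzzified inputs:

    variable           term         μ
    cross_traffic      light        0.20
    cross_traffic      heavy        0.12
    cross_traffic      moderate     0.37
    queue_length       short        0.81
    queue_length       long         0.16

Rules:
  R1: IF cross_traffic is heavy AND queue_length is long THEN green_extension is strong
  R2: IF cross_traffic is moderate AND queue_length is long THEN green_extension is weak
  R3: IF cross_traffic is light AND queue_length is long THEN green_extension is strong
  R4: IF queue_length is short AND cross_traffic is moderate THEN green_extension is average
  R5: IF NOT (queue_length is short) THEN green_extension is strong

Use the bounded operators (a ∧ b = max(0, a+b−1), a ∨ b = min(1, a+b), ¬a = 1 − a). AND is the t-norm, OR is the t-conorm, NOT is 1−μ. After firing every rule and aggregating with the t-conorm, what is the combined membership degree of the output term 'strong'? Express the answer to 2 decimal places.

0.19

R1: heavy=0.12, long=0.16; AND[max(0, a+b−1)] → w = 0.00
R2: moderate=0.37, long=0.16; AND[max(0, a+b−1)] → w = 0.00
R3: light=0.20, long=0.16; AND[max(0, a+b−1)] → w = 0.00
R4: short=0.81, moderate=0.37; AND[max(0, a+b−1)] → w = 0.18
R5: ¬short=1−0.81=0.19 → w = 0.19
Rules with consequent 'strong': {R1, R3, R5} → strengths 0.00, 0.00, 0.19
Aggregate via t-conorm [min(1, a+b)]: 0.19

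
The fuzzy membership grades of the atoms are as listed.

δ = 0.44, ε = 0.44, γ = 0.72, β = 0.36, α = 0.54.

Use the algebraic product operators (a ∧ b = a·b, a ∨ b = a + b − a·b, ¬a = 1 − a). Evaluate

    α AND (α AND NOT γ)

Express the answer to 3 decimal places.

NOT γ = 1 − 0.7200 = 0.2800
α AND NOT γ = a·b on (0.5400, 0.2800) = 0.1512
α AND (α AND NOT γ) = a·b on (0.5400, 0.1512) = 0.0816

0.082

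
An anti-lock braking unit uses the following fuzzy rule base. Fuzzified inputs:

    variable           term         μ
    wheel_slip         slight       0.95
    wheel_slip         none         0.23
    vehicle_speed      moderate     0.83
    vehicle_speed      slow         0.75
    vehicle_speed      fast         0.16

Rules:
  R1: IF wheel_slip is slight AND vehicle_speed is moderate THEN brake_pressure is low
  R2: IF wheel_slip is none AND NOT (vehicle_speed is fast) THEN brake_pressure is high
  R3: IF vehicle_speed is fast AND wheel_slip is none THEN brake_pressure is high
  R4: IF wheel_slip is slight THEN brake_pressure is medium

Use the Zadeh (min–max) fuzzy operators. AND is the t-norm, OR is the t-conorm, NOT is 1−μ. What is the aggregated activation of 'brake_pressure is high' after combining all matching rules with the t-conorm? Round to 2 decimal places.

0.23

R1: slight=0.95, moderate=0.83; AND[min(a, b)] → w = 0.83
R2: none=0.23, ¬fast=1−0.16=0.84; AND[min(a, b)] → w = 0.23
R3: fast=0.16, none=0.23; AND[min(a, b)] → w = 0.16
R4: slight=0.95 → w = 0.95
Rules with consequent 'high': {R2, R3} → strengths 0.23, 0.16
Aggregate via t-conorm [max(a, b)]: 0.23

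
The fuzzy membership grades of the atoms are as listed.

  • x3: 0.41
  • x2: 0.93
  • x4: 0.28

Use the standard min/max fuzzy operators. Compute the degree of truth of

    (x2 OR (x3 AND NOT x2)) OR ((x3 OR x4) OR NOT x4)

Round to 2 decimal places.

0.93

NOT x2 = 1 − 0.93 = 0.07
x3 AND NOT x2 = min(a, b) on (0.41, 0.07) = 0.07
x2 OR (x3 AND NOT x2) = max(a, b) on (0.93, 0.07) = 0.93
x3 OR x4 = max(a, b) on (0.41, 0.28) = 0.41
NOT x4 = 1 − 0.28 = 0.72
(x3 OR x4) OR NOT x4 = max(a, b) on (0.41, 0.72) = 0.72
(x2 OR (x3 AND NOT x2)) OR ((x3 OR x4) OR NOT x4) = max(a, b) on (0.93, 0.72) = 0.93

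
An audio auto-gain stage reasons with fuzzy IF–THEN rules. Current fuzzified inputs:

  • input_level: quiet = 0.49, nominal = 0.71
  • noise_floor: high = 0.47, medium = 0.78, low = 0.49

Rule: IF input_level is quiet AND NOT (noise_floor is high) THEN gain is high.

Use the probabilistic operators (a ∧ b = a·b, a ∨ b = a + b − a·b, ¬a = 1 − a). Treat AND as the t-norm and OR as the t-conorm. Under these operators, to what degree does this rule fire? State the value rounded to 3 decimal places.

0.260

firing strength: quiet=0.49, ¬high=1−0.47=0.53; AND[a·b] → w = 0.2597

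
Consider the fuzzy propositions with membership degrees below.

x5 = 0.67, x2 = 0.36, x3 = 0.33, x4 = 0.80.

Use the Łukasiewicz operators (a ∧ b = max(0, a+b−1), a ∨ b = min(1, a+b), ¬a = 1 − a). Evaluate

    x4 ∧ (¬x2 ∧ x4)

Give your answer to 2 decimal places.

¬x2 = 1 − 0.36 = 0.64
¬x2 ∧ x4 = max(0, a+b−1) on (0.64, 0.80) = 0.44
x4 ∧ (¬x2 ∧ x4) = max(0, a+b−1) on (0.80, 0.44) = 0.24

0.24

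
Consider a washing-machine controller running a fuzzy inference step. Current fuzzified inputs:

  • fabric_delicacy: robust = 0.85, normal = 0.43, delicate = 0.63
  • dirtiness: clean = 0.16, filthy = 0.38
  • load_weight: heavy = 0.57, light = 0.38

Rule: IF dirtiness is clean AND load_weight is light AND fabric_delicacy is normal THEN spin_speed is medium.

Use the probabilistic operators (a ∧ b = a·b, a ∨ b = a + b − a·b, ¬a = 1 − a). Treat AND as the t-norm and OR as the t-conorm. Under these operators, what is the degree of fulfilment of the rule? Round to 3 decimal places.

0.026

firing strength: clean=0.16, light=0.38, normal=0.43; AND[a·b] → w = 0.0261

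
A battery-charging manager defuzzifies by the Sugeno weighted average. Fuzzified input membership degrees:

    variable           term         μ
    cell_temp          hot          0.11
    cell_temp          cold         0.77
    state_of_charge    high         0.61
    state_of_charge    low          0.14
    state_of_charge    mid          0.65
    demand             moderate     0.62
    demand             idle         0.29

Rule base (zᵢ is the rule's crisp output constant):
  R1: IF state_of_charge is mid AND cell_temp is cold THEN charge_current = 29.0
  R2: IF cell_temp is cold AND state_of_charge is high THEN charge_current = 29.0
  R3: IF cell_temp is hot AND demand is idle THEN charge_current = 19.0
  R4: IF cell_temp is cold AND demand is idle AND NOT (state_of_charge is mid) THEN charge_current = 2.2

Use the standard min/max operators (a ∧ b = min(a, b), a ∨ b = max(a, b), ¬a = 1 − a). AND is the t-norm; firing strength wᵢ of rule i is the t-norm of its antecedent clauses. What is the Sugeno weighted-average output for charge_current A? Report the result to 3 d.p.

R1 (z=29.0): mid=0.65, cold=0.77; AND[min(a, b)] → w = 0.65
R2 (z=29.0): cold=0.77, high=0.61; AND[min(a, b)] → w = 0.61
R3 (z=19.0): hot=0.11, idle=0.29; AND[min(a, b)] → w = 0.11
R4 (z=2.2): cold=0.77, idle=0.29, ¬mid=1−0.65=0.35; AND[min(a, b)] → w = 0.29
Weighted average = (0.65·29.0 + 0.61·29.0 + 0.11·19.0 + 0.29·2.2) / (0.65 + 0.61 + 0.11 + 0.29)
  = 39.2680 / 1.6600 = 23.655

23.655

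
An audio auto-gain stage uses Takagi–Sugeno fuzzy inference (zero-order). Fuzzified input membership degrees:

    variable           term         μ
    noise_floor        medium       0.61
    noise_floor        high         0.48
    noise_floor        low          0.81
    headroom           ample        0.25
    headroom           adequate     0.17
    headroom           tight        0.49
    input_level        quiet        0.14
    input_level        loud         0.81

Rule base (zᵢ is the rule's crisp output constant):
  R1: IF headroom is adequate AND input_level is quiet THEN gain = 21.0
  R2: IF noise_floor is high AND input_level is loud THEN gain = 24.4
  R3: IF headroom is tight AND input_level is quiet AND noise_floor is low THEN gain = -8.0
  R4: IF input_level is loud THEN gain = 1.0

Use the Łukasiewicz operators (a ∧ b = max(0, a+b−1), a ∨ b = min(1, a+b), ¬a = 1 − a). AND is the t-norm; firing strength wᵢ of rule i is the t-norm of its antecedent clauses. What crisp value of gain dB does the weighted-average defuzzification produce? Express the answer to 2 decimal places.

R1 (z=21.0): adequate=0.17, quiet=0.14; AND[max(0, a+b−1)] → w = 0.00
R2 (z=24.4): high=0.48, loud=0.81; AND[max(0, a+b−1)] → w = 0.29
R3 (z=-8.0): tight=0.49, quiet=0.14, low=0.81; AND[max(0, a+b−1)] → w = 0.00
R4 (z=1.0): loud=0.81 → w = 0.81
Weighted average = (0.00·21.0 + 0.29·24.4 + 0.00·-8.0 + 0.81·1.0) / (0.00 + 0.29 + 0.00 + 0.81)
  = 7.8860 / 1.1000 = 7.17

7.17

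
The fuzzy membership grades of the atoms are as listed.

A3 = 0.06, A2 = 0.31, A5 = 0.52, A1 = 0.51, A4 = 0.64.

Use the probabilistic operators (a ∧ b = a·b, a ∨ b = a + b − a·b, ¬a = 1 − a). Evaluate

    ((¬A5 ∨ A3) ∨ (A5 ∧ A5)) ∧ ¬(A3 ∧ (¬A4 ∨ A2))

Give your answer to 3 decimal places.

0.622

¬A5 = 1 − 0.5200 = 0.4800
¬A5 ∨ A3 = a + b − a·b on (0.4800, 0.0600) = 0.5112
A5 ∧ A5 = a·b on (0.5200, 0.5200) = 0.2704
(¬A5 ∨ A3) ∨ (A5 ∧ A5) = a + b − a·b on (0.5112, 0.2704) = 0.6434
¬A4 = 1 − 0.6400 = 0.3600
¬A4 ∨ A2 = a + b − a·b on (0.3600, 0.3100) = 0.5584
A3 ∧ (¬A4 ∨ A2) = a·b on (0.0600, 0.5584) = 0.0335
¬(A3 ∧ (¬A4 ∨ A2)) = 1 − 0.0335 = 0.9665
((¬A5 ∨ A3) ∨ (A5 ∧ A5)) ∧ ¬(A3 ∧ (¬A4 ∨ A2)) = a·b on (0.6434, 0.9665) = 0.6218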